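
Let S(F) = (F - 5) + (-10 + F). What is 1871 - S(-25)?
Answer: 1936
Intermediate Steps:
S(F) = -15 + 2*F (S(F) = (-5 + F) + (-10 + F) = -15 + 2*F)
1871 - S(-25) = 1871 - (-15 + 2*(-25)) = 1871 - (-15 - 50) = 1871 - 1*(-65) = 1871 + 65 = 1936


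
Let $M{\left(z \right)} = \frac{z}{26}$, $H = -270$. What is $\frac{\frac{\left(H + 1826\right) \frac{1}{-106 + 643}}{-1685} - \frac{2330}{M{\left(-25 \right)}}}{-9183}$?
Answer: $- \frac{2192618848}{8309191635} \approx -0.26388$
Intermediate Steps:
$M{\left(z \right)} = \frac{z}{26}$ ($M{\left(z \right)} = z \frac{1}{26} = \frac{z}{26}$)
$\frac{\frac{\left(H + 1826\right) \frac{1}{-106 + 643}}{-1685} - \frac{2330}{M{\left(-25 \right)}}}{-9183} = \frac{\frac{\left(-270 + 1826\right) \frac{1}{-106 + 643}}{-1685} - \frac{2330}{\frac{1}{26} \left(-25\right)}}{-9183} = \left(\frac{1556}{537} \left(- \frac{1}{1685}\right) - \frac{2330}{- \frac{25}{26}}\right) \left(- \frac{1}{9183}\right) = \left(1556 \cdot \frac{1}{537} \left(- \frac{1}{1685}\right) - - \frac{12116}{5}\right) \left(- \frac{1}{9183}\right) = \left(\frac{1556}{537} \left(- \frac{1}{1685}\right) + \frac{12116}{5}\right) \left(- \frac{1}{9183}\right) = \left(- \frac{1556}{904845} + \frac{12116}{5}\right) \left(- \frac{1}{9183}\right) = \frac{2192618848}{904845} \left(- \frac{1}{9183}\right) = - \frac{2192618848}{8309191635}$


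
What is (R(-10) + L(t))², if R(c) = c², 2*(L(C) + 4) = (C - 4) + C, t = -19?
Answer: 5625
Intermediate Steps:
L(C) = -6 + C (L(C) = -4 + ((C - 4) + C)/2 = -4 + ((-4 + C) + C)/2 = -4 + (-4 + 2*C)/2 = -4 + (-2 + C) = -6 + C)
(R(-10) + L(t))² = ((-10)² + (-6 - 19))² = (100 - 25)² = 75² = 5625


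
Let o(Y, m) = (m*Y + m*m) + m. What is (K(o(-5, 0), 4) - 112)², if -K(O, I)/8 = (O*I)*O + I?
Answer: 20736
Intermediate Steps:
o(Y, m) = m + m² + Y*m (o(Y, m) = (Y*m + m²) + m = (m² + Y*m) + m = m + m² + Y*m)
K(O, I) = -8*I - 8*I*O² (K(O, I) = -8*((O*I)*O + I) = -8*((I*O)*O + I) = -8*(I*O² + I) = -8*(I + I*O²) = -8*I - 8*I*O²)
(K(o(-5, 0), 4) - 112)² = (-8*4*(1 + (0*(1 - 5 + 0))²) - 112)² = (-8*4*(1 + (0*(-4))²) - 112)² = (-8*4*(1 + 0²) - 112)² = (-8*4*(1 + 0) - 112)² = (-8*4*1 - 112)² = (-32 - 112)² = (-144)² = 20736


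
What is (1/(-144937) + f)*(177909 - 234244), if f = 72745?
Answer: -593964808675440/144937 ≈ -4.0981e+9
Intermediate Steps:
(1/(-144937) + f)*(177909 - 234244) = (1/(-144937) + 72745)*(177909 - 234244) = (-1/144937 + 72745)*(-56335) = (10543442064/144937)*(-56335) = -593964808675440/144937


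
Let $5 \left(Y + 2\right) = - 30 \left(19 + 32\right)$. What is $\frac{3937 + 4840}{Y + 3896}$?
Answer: $\frac{8777}{3588} \approx 2.4462$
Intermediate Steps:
$Y = -308$ ($Y = -2 + \frac{\left(-30\right) \left(19 + 32\right)}{5} = -2 + \frac{\left(-30\right) 51}{5} = -2 + \frac{1}{5} \left(-1530\right) = -2 - 306 = -308$)
$\frac{3937 + 4840}{Y + 3896} = \frac{3937 + 4840}{-308 + 3896} = \frac{8777}{3588}$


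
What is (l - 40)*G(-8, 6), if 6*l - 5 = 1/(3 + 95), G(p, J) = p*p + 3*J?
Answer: -944189/294 ≈ -3211.5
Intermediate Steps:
G(p, J) = p² + 3*J
l = 491/588 (l = ⅚ + 1/(6*(3 + 95)) = ⅚ + (⅙)/98 = ⅚ + (⅙)*(1/98) = ⅚ + 1/588 = 491/588 ≈ 0.83503)
(l - 40)*G(-8, 6) = (491/588 - 40)*((-8)² + 3*6) = -23029*(64 + 18)/588 = -23029/588*82 = -944189/294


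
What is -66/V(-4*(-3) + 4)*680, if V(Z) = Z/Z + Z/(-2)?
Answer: 44880/7 ≈ 6411.4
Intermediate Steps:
V(Z) = 1 - Z/2 (V(Z) = 1 + Z*(-1/2) = 1 - Z/2)
-66/V(-4*(-3) + 4)*680 = -66/(1 - (-4*(-3) + 4)/2)*680 = -66/(1 - (12 + 4)/2)*680 = -66/(1 - 1/2*16)*680 = -66/(1 - 8)*680 = -66/(-7)*680 = -66*(-1/7)*680 = (66/7)*680 = 44880/7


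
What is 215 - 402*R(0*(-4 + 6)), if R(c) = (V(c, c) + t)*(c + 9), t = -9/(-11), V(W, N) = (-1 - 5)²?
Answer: -1462925/11 ≈ -1.3299e+5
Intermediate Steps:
V(W, N) = 36 (V(W, N) = (-6)² = 36)
t = 9/11 (t = -9*(-1/11) = 9/11 ≈ 0.81818)
R(c) = 3645/11 + 405*c/11 (R(c) = (36 + 9/11)*(c + 9) = 405*(9 + c)/11 = 3645/11 + 405*c/11)
215 - 402*R(0*(-4 + 6)) = 215 - 402*(3645/11 + 405*(0*(-4 + 6))/11) = 215 - 402*(3645/11 + 405*(0*2)/11) = 215 - 402*(3645/11 + (405/11)*0) = 215 - 402*(3645/11 + 0) = 215 - 402*3645/11 = 215 - 1465290/11 = -1462925/11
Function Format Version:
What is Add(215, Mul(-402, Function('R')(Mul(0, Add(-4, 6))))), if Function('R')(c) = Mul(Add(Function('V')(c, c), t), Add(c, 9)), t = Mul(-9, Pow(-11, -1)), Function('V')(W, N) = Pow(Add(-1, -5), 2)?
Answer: Rational(-1462925, 11) ≈ -1.3299e+5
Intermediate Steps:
Function('V')(W, N) = 36 (Function('V')(W, N) = Pow(-6, 2) = 36)
t = Rational(9, 11) (t = Mul(-9, Rational(-1, 11)) = Rational(9, 11) ≈ 0.81818)
Function('R')(c) = Add(Rational(3645, 11), Mul(Rational(405, 11), c)) (Function('R')(c) = Mul(Add(36, Rational(9, 11)), Add(c, 9)) = Mul(Rational(405, 11), Add(9, c)) = Add(Rational(3645, 11), Mul(Rational(405, 11), c)))
Add(215, Mul(-402, Function('R')(Mul(0, Add(-4, 6))))) = Add(215, Mul(-402, Add(Rational(3645, 11), Mul(Rational(405, 11), Mul(0, Add(-4, 6)))))) = Add(215, Mul(-402, Add(Rational(3645, 11), Mul(Rational(405, 11), Mul(0, 2))))) = Add(215, Mul(-402, Add(Rational(3645, 11), Mul(Rational(405, 11), 0)))) = Add(215, Mul(-402, Add(Rational(3645, 11), 0))) = Add(215, Mul(-402, Rational(3645, 11))) = Add(215, Rational(-1465290, 11)) = Rational(-1462925, 11)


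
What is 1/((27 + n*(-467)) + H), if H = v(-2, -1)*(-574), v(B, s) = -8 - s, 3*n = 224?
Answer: -3/92473 ≈ -3.2442e-5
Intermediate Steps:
n = 224/3 (n = (⅓)*224 = 224/3 ≈ 74.667)
H = 4018 (H = (-8 - 1*(-1))*(-574) = (-8 + 1)*(-574) = -7*(-574) = 4018)
1/((27 + n*(-467)) + H) = 1/((27 + (224/3)*(-467)) + 4018) = 1/((27 - 104608/3) + 4018) = 1/(-104527/3 + 4018) = 1/(-92473/3) = -3/92473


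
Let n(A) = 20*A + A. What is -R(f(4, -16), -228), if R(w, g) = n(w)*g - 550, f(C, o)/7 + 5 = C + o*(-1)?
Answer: 503290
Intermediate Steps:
f(C, o) = -35 - 7*o + 7*C (f(C, o) = -35 + 7*(C + o*(-1)) = -35 + 7*(C - o) = -35 + (-7*o + 7*C) = -35 - 7*o + 7*C)
n(A) = 21*A
R(w, g) = -550 + 21*g*w (R(w, g) = (21*w)*g - 550 = 21*g*w - 550 = -550 + 21*g*w)
-R(f(4, -16), -228) = -(-550 + 21*(-228)*(-35 - 7*(-16) + 7*4)) = -(-550 + 21*(-228)*(-35 + 112 + 28)) = -(-550 + 21*(-228)*105) = -(-550 - 502740) = -1*(-503290) = 503290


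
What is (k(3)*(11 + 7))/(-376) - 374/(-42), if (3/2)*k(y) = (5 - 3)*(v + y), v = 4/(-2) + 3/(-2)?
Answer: 17641/1974 ≈ 8.9367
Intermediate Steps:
v = -7/2 (v = 4*(-½) + 3*(-½) = -2 - 3/2 = -7/2 ≈ -3.5000)
k(y) = -14/3 + 4*y/3 (k(y) = 2*((5 - 3)*(-7/2 + y))/3 = 2*(2*(-7/2 + y))/3 = 2*(-7 + 2*y)/3 = -14/3 + 4*y/3)
(k(3)*(11 + 7))/(-376) - 374/(-42) = ((-14/3 + (4/3)*3)*(11 + 7))/(-376) - 374/(-42) = ((-14/3 + 4)*18)*(-1/376) - 374*(-1/42) = -⅔*18*(-1/376) + 187/21 = -12*(-1/376) + 187/21 = 3/94 + 187/21 = 17641/1974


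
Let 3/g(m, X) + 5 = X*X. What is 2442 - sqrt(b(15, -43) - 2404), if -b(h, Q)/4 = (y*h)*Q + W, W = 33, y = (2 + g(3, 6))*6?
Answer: 2442 - 4*sqrt(1797194)/31 ≈ 2269.0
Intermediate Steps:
g(m, X) = 3/(-5 + X**2) (g(m, X) = 3/(-5 + X*X) = 3/(-5 + X**2))
y = 390/31 (y = (2 + 3/(-5 + 6**2))*6 = (2 + 3/(-5 + 36))*6 = (2 + 3/31)*6 = (65/31)*6 = 390/31 ≈ 12.581)
b(h, Q) = -132 - 1560*Q*h/31 (b(h, Q) = -4*((390*h/31)*Q + 33) = -4*(390*Q*h/31 + 33) = -4*(33 + 390*Q*h/31) = -132 - 1560*Q*h/31)
2442 - sqrt(b(15, -43) - 2404) = 2442 - sqrt((-132 - 1560/31*(-43)*15) - 2404) = 2442 - sqrt((-132 + 1006200/31) - 2404) = 2442 - sqrt(1002108/31 - 2404) = 2442 - sqrt(927584/31) = 2442 - 4*sqrt(1797194)/31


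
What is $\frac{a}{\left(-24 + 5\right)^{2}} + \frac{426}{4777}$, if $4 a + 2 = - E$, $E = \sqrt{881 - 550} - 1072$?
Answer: $\frac{2863267}{3448994} - \frac{\sqrt{331}}{1444} \approx 0.81758$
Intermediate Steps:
$E = -1072 + \sqrt{331}$ ($E = \sqrt{331} - 1072 = -1072 + \sqrt{331} \approx -1053.8$)
$a = \frac{535}{2} - \frac{\sqrt{331}}{4}$ ($a = - \frac{1}{2} + \frac{\left(-1\right) \left(-1072 + \sqrt{331}\right)}{4} = - \frac{1}{2} + \frac{1072 - \sqrt{331}}{4} = - \frac{1}{2} + \left(268 - \frac{\sqrt{331}}{4}\right) = \frac{535}{2} - \frac{\sqrt{331}}{4} \approx 262.95$)
$\frac{a}{\left(-24 + 5\right)^{2}} + \frac{426}{4777} = \frac{\frac{535}{2} - \frac{\sqrt{331}}{4}}{\left(-24 + 5\right)^{2}} + \frac{426}{4777} = \frac{\frac{535}{2} - \frac{\sqrt{331}}{4}}{\left(-19\right)^{2}} + 426 \cdot \frac{1}{4777} = \frac{\frac{535}{2} - \frac{\sqrt{331}}{4}}{361} + \frac{426}{4777} = \left(\frac{535}{2} - \frac{\sqrt{331}}{4}\right) \frac{1}{361} + \frac{426}{4777} = \left(\frac{535}{722} - \frac{\sqrt{331}}{1444}\right) + \frac{426}{4777} = \frac{2863267}{3448994} - \frac{\sqrt{331}}{1444}$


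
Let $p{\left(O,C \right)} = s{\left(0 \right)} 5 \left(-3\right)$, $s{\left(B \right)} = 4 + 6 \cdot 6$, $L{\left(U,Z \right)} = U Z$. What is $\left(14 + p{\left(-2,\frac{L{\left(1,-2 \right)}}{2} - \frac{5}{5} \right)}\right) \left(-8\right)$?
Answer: $4688$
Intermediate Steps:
$s{\left(B \right)} = 40$ ($s{\left(B \right)} = 4 + 36 = 40$)
$p{\left(O,C \right)} = -600$ ($p{\left(O,C \right)} = 40 \cdot 5 \left(-3\right) = 200 \left(-3\right) = -600$)
$\left(14 + p{\left(-2,\frac{L{\left(1,-2 \right)}}{2} - \frac{5}{5} \right)}\right) \left(-8\right) = \left(14 - 600\right) \left(-8\right) = \left(-586\right) \left(-8\right) = 4688$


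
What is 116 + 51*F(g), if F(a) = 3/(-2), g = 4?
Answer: 79/2 ≈ 39.500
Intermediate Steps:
F(a) = -3/2 (F(a) = 3*(-½) = -3/2)
116 + 51*F(g) = 116 + 51*(-3/2) = 116 - 153/2 = 79/2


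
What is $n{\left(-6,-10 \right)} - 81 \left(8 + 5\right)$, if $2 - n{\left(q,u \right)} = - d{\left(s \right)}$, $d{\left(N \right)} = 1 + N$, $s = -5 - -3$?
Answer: $-1052$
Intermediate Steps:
$s = -2$ ($s = -5 + 3 = -2$)
$n{\left(q,u \right)} = 1$ ($n{\left(q,u \right)} = 2 - - (1 - 2) = 2 - \left(-1\right) \left(-1\right) = 2 - 1 = 1$)
$n{\left(-6,-10 \right)} - 81 \left(8 + 5\right) = 1 - 81 \left(8 + 5\right) = 1 - 1053 = -1052$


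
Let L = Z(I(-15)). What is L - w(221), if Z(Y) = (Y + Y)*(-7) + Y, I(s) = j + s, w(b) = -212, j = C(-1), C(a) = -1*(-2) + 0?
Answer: 381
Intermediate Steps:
C(a) = 2 (C(a) = 2 + 0 = 2)
j = 2
I(s) = 2 + s
Z(Y) = -13*Y (Z(Y) = (2*Y)*(-7) + Y = -14*Y + Y = -13*Y)
L = 169 (L = -13*(2 - 15) = -13*(-13) = 169)
L - w(221) = 169 - 1*(-212) = 169 + 212 = 381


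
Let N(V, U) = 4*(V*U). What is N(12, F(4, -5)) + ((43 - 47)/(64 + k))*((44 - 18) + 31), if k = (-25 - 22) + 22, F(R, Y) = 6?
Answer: 3668/13 ≈ 282.15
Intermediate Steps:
k = -25 (k = -47 + 22 = -25)
N(V, U) = 4*U*V (N(V, U) = 4*(U*V) = 4*U*V)
N(12, F(4, -5)) + ((43 - 47)/(64 + k))*((44 - 18) + 31) = 4*6*12 + ((43 - 47)/(64 - 25))*((44 - 18) + 31) = 288 + (-4/39)*(26 + 31) = 288 - 4*1/39*57 = 288 - 4/39*57 = 288 - 76/13 = 3668/13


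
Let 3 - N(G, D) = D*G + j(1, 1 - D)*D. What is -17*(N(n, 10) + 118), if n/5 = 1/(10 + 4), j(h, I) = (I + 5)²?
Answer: 5066/7 ≈ 723.71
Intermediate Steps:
j(h, I) = (5 + I)²
n = 5/14 (n = 5/(10 + 4) = 5/14 ≈ 0.35714)
N(G, D) = 3 - D*G - D*(6 - D)² (N(G, D) = 3 - (D*G + (5 + (1 - D))²*D) = 3 - (D*G + (6 - D)²*D) = 3 - (D*G + D*(6 - D)²) = 3 + (-D*G - D*(6 - D)²) = 3 - D*G - D*(6 - D)²)
-17*(N(n, 10) + 118) = -17*((3 - 1*10*5/14 - 1*10*(-6 + 10)²) + 118) = -17*((3 - 25/7 - 1*10*4²) + 118) = -17*((3 - 25/7 - 1*10*16) + 118) = -17*((3 - 25/7 - 160) + 118) = -17*(-1124/7 + 118) = -17*(-298/7) = 5066/7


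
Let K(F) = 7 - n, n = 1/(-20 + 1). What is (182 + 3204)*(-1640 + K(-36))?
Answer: -105054036/19 ≈ -5.5292e+6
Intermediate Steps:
n = -1/19 (n = 1/(-19) = -1/19 ≈ -0.052632)
K(F) = 134/19 (K(F) = 7 - 1*(-1/19) = 7 + 1/19 = 134/19)
(182 + 3204)*(-1640 + K(-36)) = (182 + 3204)*(-1640 + 134/19) = 3386*(-31026/19) = -105054036/19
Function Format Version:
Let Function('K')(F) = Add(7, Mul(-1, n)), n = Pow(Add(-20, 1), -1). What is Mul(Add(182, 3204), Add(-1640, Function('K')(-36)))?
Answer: Rational(-105054036, 19) ≈ -5.5292e+6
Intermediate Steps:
n = Rational(-1, 19) (n = Pow(-19, -1) = Rational(-1, 19) ≈ -0.052632)
Function('K')(F) = Rational(134, 19) (Function('K')(F) = Add(7, Mul(-1, Rational(-1, 19))) = Add(7, Rational(1, 19)) = Rational(134, 19))
Mul(Add(182, 3204), Add(-1640, Function('K')(-36))) = Mul(Add(182, 3204), Add(-1640, Rational(134, 19))) = Mul(3386, Rational(-31026, 19)) = Rational(-105054036, 19)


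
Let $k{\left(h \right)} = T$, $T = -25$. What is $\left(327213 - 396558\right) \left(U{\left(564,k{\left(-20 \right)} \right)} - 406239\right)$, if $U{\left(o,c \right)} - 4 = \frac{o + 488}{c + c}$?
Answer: $\frac{140859125469}{5} \approx 2.8172 \cdot 10^{10}$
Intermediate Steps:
$k{\left(h \right)} = -25$
$U{\left(o,c \right)} = 4 + \frac{488 + o}{2 c}$ ($U{\left(o,c \right)} = 4 + \frac{o + 488}{c + c} = 4 + \frac{488 + o}{2 c}$)
$\left(327213 - 396558\right) \left(U{\left(564,k{\left(-20 \right)} \right)} - 406239\right) = \left(327213 - 396558\right) \left(\frac{488 + 564 + 8 \left(-25\right)}{2 \left(-25\right)} - 406239\right) = - 69345 \left(\frac{1}{2} \left(- \frac{1}{25}\right) \left(488 + 564 - 200\right) - 406239\right) = - 69345 \left(\frac{1}{2} \left(- \frac{1}{25}\right) 852 - 406239\right) = - 69345 \left(- \frac{426}{25} - 406239\right) = \left(-69345\right) \left(- \frac{10156401}{25}\right) = \frac{140859125469}{5}$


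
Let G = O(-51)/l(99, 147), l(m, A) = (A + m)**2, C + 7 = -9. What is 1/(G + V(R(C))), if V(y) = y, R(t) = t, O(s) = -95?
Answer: -60516/968351 ≈ -0.062494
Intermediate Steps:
C = -16 (C = -7 - 9 = -16)
G = -95/60516 (G = -95/(147 + 99)**2 = -95/(246**2) = -95/60516 ≈ -0.0015698)
1/(G + V(R(C))) = 1/(-95/60516 - 16) = 1/(-968351/60516) = -60516/968351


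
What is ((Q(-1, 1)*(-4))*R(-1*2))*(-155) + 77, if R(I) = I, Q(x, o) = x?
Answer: 1317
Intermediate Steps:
((Q(-1, 1)*(-4))*R(-1*2))*(-155) + 77 = ((-1*(-4))*(-1*2))*(-155) + 77 = (4*(-2))*(-155) + 77 = -8*(-155) + 77 = 1240 + 77 = 1317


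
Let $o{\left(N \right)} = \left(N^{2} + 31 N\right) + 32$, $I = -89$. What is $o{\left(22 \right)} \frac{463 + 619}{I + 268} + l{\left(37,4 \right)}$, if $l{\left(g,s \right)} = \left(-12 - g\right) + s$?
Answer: $\frac{1288181}{179} \approx 7196.5$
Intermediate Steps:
$l{\left(g,s \right)} = -12 + s - g$
$o{\left(N \right)} = 32 + N^{2} + 31 N$
$o{\left(22 \right)} \frac{463 + 619}{I + 268} + l{\left(37,4 \right)} = \left(32 + 22^{2} + 31 \cdot 22\right) \frac{463 + 619}{-89 + 268} - 45 = \left(32 + 484 + 682\right) \frac{1082}{179} - 45 = 1198 \cdot 1082 \cdot \frac{1}{179} - 45 = 1198 \cdot \frac{1082}{179} - 45 = \frac{1296236}{179} - 45 = \frac{1288181}{179}$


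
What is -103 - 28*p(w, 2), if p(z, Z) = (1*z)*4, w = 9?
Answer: -1111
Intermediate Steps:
p(z, Z) = 4*z (p(z, Z) = z*4 = 4*z)
-103 - 28*p(w, 2) = -103 - 112*9 = -103 - 28*36 = -103 - 1008 = -1111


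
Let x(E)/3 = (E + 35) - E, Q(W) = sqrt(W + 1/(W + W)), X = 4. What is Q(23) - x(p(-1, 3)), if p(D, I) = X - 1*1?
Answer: -105 + sqrt(48714)/46 ≈ -100.20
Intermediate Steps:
p(D, I) = 3 (p(D, I) = 4 - 1*1 = 4 - 1 = 3)
Q(W) = sqrt(W + 1/(2*W))
x(E) = 105 (x(E) = 3*((E + 35) - E) = 3*((35 + E) - E) = 3*35 = 105)
Q(23) - x(p(-1, 3)) = sqrt(2/23 + 4*23)/2 - 1*105 = sqrt(2*(1/23) + 92)/2 - 105 = sqrt(2/23 + 92)/2 - 105 = sqrt(2118/23)/2 - 105 = (sqrt(48714)/23)/2 - 105 = sqrt(48714)/46 - 105 = -105 + sqrt(48714)/46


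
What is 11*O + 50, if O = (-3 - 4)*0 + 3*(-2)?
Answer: -16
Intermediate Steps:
O = -6 (O = -7*0 - 6 = 0 - 6 = -6)
11*O + 50 = 11*(-6) + 50 = -66 + 50 = -16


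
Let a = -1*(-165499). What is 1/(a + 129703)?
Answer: 1/295202 ≈ 3.3875e-6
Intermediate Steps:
a = 165499
1/(a + 129703) = 1/(165499 + 129703) = 1/295202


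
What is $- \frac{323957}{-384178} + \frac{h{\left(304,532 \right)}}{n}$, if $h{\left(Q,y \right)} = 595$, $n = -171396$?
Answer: $\frac{27648174031}{32923286244} \approx 0.83978$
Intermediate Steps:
$- \frac{323957}{-384178} + \frac{h{\left(304,532 \right)}}{n} = - \frac{323957}{-384178} + \frac{595}{-171396} = \left(-323957\right) \left(- \frac{1}{384178}\right) + 595 \left(- \frac{1}{171396}\right) = \frac{323957}{384178} - \frac{595}{171396} = \frac{27648174031}{32923286244}$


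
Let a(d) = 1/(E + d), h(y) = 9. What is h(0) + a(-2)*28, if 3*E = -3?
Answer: -1/3 ≈ -0.33333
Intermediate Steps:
E = -1 (E = (1/3)*(-3) = -1)
a(d) = 1/(-1 + d)
h(0) + a(-2)*28 = 9 + 28/(-1 - 2) = 9 + 28/(-3) = 9 - 1/3*28 = 9 - 28/3 = -1/3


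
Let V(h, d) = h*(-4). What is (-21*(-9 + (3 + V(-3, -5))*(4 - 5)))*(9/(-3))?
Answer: -1512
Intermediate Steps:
V(h, d) = -4*h
(-21*(-9 + (3 + V(-3, -5))*(4 - 5)))*(9/(-3)) = (-21*(-9 + (3 - 4*(-3))*(4 - 5)))*(9/(-3)) = (-21*(-9 + (3 + 12)*(-1)))*(9*(-⅓)) = -21*(-9 + 15*(-1))*(-3) = -21*(-9 - 15)*(-3) = -21*(-24)*(-3) = 504*(-3) = -1512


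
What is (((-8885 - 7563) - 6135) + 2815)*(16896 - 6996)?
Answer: -195703200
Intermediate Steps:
(((-8885 - 7563) - 6135) + 2815)*(16896 - 6996) = ((-16448 - 6135) + 2815)*9900 = (-22583 + 2815)*9900 = -19768*9900 = -195703200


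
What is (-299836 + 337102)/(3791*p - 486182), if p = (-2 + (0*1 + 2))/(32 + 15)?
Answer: -18633/243091 ≈ -0.076650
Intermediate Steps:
p = 0 (p = (-2 + (0 + 2))/47 = (-2 + 2)*(1/47) = 0*(1/47) = 0)
(-299836 + 337102)/(3791*p - 486182) = (-299836 + 337102)/(3791*0 - 486182) = 37266/(0 - 486182) = 37266/(-486182) = 37266*(-1/486182) = -18633/243091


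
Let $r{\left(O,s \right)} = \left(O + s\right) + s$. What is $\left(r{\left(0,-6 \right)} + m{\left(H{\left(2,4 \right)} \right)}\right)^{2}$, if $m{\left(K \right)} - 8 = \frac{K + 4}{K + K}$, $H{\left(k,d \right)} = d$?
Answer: $9$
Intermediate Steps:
$r{\left(O,s \right)} = O + 2 s$
$m{\left(K \right)} = 8 + \frac{4 + K}{2 K}$ ($m{\left(K \right)} = 8 + \frac{K + 4}{K + K} = 8 + \frac{4 + K}{2 K}$)
$\left(r{\left(0,-6 \right)} + m{\left(H{\left(2,4 \right)} \right)}\right)^{2} = \left(\left(0 + 2 \left(-6\right)\right) + \left(\frac{17}{2} + \frac{2}{4}\right)\right)^{2} = \left(\left(0 - 12\right) + \left(\frac{17}{2} + 2 \cdot \frac{1}{4}\right)\right)^{2} = \left(-12 + \left(\frac{17}{2} + \frac{1}{2}\right)\right)^{2} = \left(-12 + 9\right)^{2} = \left(-3\right)^{2} = 9$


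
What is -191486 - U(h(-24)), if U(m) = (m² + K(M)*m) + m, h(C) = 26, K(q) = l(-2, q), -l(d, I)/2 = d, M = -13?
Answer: -192292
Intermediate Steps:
l(d, I) = -2*d
K(q) = 4 (K(q) = -2*(-2) = 4)
U(m) = m² + 5*m (U(m) = (m² + 4*m) + m = m² + 5*m)
-191486 - U(h(-24)) = -191486 - 26*(5 + 26) = -191486 - 26*31 = -191486 - 1*806 = -191486 - 806 = -192292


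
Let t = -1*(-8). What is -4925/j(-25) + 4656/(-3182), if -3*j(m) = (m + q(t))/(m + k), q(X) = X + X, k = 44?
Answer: -148884809/4773 ≈ -31193.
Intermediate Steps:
t = 8
q(X) = 2*X
j(m) = -(16 + m)/(3*(44 + m)) (j(m) = -(m + 2*8)/(3*(m + 44)) = -(m + 16)/(3*(44 + m)) = -(16 + m)/(3*(44 + m)))
-4925/j(-25) + 4656/(-3182) = -4925*3*(44 - 25)/(-16 - 1*(-25)) + 4656/(-3182) = -4925*57/(-16 + 25) + 4656*(-1/3182) = -4925/((⅓)*(1/19)*9) - 2328/1591 = -4925/3/19 - 2328/1591 = -4925*19/3 - 2328/1591 = -93575/3 - 2328/1591 = -148884809/4773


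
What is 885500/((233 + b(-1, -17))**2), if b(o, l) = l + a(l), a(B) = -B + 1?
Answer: 221375/13689 ≈ 16.172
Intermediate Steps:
a(B) = 1 - B
b(o, l) = 1 (b(o, l) = l + (1 - l) = 1)
885500/((233 + b(-1, -17))**2) = 885500/((233 + 1)**2) = 885500/(234**2) = 885500/54756 = 885500*(1/54756) = 221375/13689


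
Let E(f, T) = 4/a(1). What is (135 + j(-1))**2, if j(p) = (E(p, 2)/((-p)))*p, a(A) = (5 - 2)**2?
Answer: 1466521/81 ≈ 18105.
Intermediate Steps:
a(A) = 9 (a(A) = 3**2 = 9)
E(f, T) = 4/9
j(p) = -4/9 (j(p) = ((4/9)/(-p))*p = (-1/p*(4/9))*p = (-4/(9*p))*p = -4/9)
(135 + j(-1))**2 = (135 - 4/9)**2 = (1211/9)**2 = 1466521/81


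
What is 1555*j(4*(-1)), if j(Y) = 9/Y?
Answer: -13995/4 ≈ -3498.8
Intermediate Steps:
1555*j(4*(-1)) = 1555*(9/((4*(-1)))) = 1555*(9/(-4)) = 1555*(9*(-¼)) = 1555*(-9/4) = -13995/4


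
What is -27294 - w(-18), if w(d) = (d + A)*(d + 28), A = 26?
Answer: -27374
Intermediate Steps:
w(d) = (26 + d)*(28 + d) (w(d) = (d + 26)*(d + 28) = (26 + d)*(28 + d))
-27294 - w(-18) = -27294 - (728 + (-18)**2 + 54*(-18)) = -27294 - (728 + 324 - 972) = -27294 - 1*80 = -27294 - 80 = -27374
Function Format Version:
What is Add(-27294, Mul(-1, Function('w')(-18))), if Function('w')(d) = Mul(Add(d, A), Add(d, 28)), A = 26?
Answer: -27374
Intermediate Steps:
Function('w')(d) = Mul(Add(26, d), Add(28, d)) (Function('w')(d) = Mul(Add(d, 26), Add(d, 28)) = Mul(Add(26, d), Add(28, d)))
Add(-27294, Mul(-1, Function('w')(-18))) = Add(-27294, Mul(-1, Add(728, Pow(-18, 2), Mul(54, -18)))) = Add(-27294, Mul(-1, Add(728, 324, -972))) = Add(-27294, Mul(-1, 80)) = Add(-27294, -80) = -27374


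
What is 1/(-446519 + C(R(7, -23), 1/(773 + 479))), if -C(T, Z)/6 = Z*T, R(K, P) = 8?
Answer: -313/139760459 ≈ -2.2395e-6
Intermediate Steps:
C(T, Z) = -6*T*Z (C(T, Z) = -6*Z*T = -6*T*Z)
1/(-446519 + C(R(7, -23), 1/(773 + 479))) = 1/(-446519 - 6*8/(773 + 479)) = 1/(-446519 - 6*8/1252) = 1/(-446519 - 6*8*1/1252) = 1/(-446519 - 12/313) = 1/(-139760459/313) = -313/139760459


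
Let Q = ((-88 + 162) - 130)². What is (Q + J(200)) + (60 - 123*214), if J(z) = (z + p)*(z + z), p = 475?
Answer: 246874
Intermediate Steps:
Q = 3136 (Q = (74 - 130)² = (-56)² = 3136)
J(z) = 2*z*(475 + z) (J(z) = (z + 475)*(z + z) = (475 + z)*(2*z) = 2*z*(475 + z))
(Q + J(200)) + (60 - 123*214) = (3136 + 2*200*(475 + 200)) + (60 - 123*214) = (3136 + 2*200*675) + (60 - 26322) = (3136 + 270000) - 26262 = 273136 - 26262 = 246874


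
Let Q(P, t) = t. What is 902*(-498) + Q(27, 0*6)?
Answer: -449196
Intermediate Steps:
902*(-498) + Q(27, 0*6) = 902*(-498) + 0*6 = -449196 + 0 = -449196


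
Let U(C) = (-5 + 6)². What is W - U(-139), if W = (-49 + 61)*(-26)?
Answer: -313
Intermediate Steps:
U(C) = 1 (U(C) = 1² = 1)
W = -312 (W = 12*(-26) = -312)
W - U(-139) = -312 - 1*1 = -312 - 1 = -313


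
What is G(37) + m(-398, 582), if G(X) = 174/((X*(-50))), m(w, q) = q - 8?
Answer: 530863/925 ≈ 573.91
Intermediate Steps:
m(w, q) = -8 + q
G(X) = -87/(25*X) (G(X) = 174/((-50*X)) = 174*(-1/(50*X)) = -87/(25*X))
G(37) + m(-398, 582) = -87/25/37 + (-8 + 582) = -87/25*1/37 + 574 = -87/925 + 574 = 530863/925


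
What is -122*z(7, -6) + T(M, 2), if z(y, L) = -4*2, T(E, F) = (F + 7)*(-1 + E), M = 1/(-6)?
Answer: 1931/2 ≈ 965.50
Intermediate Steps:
M = -1/6 (M = 1*(-1/6) = -1/6 ≈ -0.16667)
T(E, F) = (-1 + E)*(7 + F) (T(E, F) = (7 + F)*(-1 + E) = (-1 + E)*(7 + F))
z(y, L) = -8
-122*z(7, -6) + T(M, 2) = -122*(-8) + (-7 - 1*2 + 7*(-1/6) - 1/6*2) = 976 + (-7 - 2 - 7/6 - 1/3) = 976 - 21/2 = 1931/2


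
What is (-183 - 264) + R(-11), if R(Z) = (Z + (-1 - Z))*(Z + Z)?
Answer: -425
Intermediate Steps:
R(Z) = -2*Z
(-183 - 264) + R(-11) = (-183 - 264) - 2*(-11) = -447 + 22 = -425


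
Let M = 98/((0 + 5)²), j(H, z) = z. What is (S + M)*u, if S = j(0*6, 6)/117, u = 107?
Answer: 414304/975 ≈ 424.93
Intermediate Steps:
S = 2/39 (S = 6/117 = 6*(1/117) = 2/39 ≈ 0.051282)
M = 98/25 (M = 98/(5²) = 98/25 ≈ 3.9200)
(S + M)*u = (2/39 + 98/25)*107 = (3872/975)*107 = 414304/975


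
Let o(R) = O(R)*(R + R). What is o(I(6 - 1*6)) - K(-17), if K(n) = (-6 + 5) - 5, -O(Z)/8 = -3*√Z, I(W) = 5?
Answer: 6 + 240*√5 ≈ 542.66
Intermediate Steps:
O(Z) = 24*√Z (O(Z) = -(-24)*√Z = 24*√Z)
K(n) = -6 (K(n) = -1 - 5 = -6)
o(R) = 48*R^(3/2) (o(R) = (24*√R)*(R + R) = (24*√R)*(2*R) = 48*R^(3/2))
o(I(6 - 1*6)) - K(-17) = 48*5^(3/2) - 1*(-6) = 48*(5*√5) + 6 = 240*√5 + 6 = 6 + 240*√5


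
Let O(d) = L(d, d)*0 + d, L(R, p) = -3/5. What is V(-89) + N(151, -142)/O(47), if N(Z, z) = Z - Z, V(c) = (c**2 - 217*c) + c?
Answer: 27145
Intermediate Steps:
V(c) = c**2 - 216*c
L(R, p) = -3/5 (L(R, p) = -3*1/5 = -3/5)
N(Z, z) = 0
O(d) = d (O(d) = -3/5*0 + d = 0 + d = d)
V(-89) + N(151, -142)/O(47) = -89*(-216 - 89) + 0/47 = -89*(-305) + 0*(1/47) = 27145 + 0 = 27145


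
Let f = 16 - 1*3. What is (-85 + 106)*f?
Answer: 273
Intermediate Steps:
f = 13 (f = 16 - 3 = 13)
(-85 + 106)*f = (-85 + 106)*13 = 21*13 = 273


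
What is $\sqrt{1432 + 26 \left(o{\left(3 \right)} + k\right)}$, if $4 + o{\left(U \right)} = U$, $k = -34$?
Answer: $3 \sqrt{58} \approx 22.847$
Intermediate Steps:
$o{\left(U \right)} = -4 + U$
$\sqrt{1432 + 26 \left(o{\left(3 \right)} + k\right)} = \sqrt{1432 + 26 \left(\left(-4 + 3\right) - 34\right)} = \sqrt{1432 + 26 \left(-1 - 34\right)} = \sqrt{1432 + 26 \left(-35\right)} = \sqrt{1432 - 910} = \sqrt{522} = 3 \sqrt{58}$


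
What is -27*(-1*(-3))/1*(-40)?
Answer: 3240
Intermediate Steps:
-27*(-1*(-3))/1*(-40) = -81*(-40) = 3240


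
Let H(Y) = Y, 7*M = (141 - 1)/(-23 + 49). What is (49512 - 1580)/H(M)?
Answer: 311558/5 ≈ 62312.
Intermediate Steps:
M = 10/13 (M = ((141 - 1)/(-23 + 49))/7 = (140/26)/7 = (140*(1/26))/7 = (⅐)*(70/13) = 10/13 ≈ 0.76923)
(49512 - 1580)/H(M) = (49512 - 1580)/(10/13) = 47932*(13/10) = 311558/5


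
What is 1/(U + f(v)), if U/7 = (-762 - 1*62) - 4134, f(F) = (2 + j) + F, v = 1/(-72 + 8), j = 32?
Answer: -64/2219009 ≈ -2.8842e-5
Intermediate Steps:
v = -1/64 (v = 1/(-64) = -1/64 ≈ -0.015625)
f(F) = 34 + F (f(F) = (2 + 32) + F = 34 + F)
U = -34706 (U = 7*((-762 - 1*62) - 4134) = 7*((-762 - 62) - 4134) = 7*(-824 - 4134) = 7*(-4958) = -34706)
1/(U + f(v)) = 1/(-34706 + (34 - 1/64)) = 1/(-34706 + 2175/64) = 1/(-2219009/64) = -64/2219009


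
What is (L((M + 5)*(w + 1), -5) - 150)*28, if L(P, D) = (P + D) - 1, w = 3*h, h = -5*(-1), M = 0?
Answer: -2128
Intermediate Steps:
h = 5
w = 15 (w = 3*5 = 15)
L(P, D) = -1 + D + P (L(P, D) = (D + P) - 1 = -1 + D + P)
(L((M + 5)*(w + 1), -5) - 150)*28 = ((-1 - 5 + (0 + 5)*(15 + 1)) - 150)*28 = ((-1 - 5 + 5*16) - 150)*28 = ((-1 - 5 + 80) - 150)*28 = (74 - 150)*28 = -76*28 = -2128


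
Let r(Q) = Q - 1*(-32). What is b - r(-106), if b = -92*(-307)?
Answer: 28318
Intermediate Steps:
b = 28244
r(Q) = 32 + Q (r(Q) = Q + 32 = 32 + Q)
b - r(-106) = 28244 - (32 - 106) = 28244 - 1*(-74) = 28244 + 74 = 28318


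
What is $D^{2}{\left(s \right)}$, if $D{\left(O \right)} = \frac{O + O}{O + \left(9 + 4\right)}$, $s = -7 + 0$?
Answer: $\frac{49}{9} \approx 5.4444$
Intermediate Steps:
$s = -7$
$D{\left(O \right)} = \frac{2 O}{13 + O}$ ($D{\left(O \right)} = \frac{2 O}{O + 13} = \frac{2 O}{13 + O}$)
$D^{2}{\left(s \right)} = \left(2 \left(-7\right) \frac{1}{13 - 7}\right)^{2} = \left(2 \left(-7\right) \frac{1}{6}\right)^{2} = \left(- \frac{7}{3}\right)^{2} = \frac{49}{9}$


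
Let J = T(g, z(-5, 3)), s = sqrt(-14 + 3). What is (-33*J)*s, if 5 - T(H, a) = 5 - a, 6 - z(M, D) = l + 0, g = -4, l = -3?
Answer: -297*I*sqrt(11) ≈ -985.04*I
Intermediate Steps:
z(M, D) = 9 (z(M, D) = 6 - (-3 + 0) = 6 - 1*(-3) = 6 + 3 = 9)
s = I*sqrt(11) (s = sqrt(-11) = I*sqrt(11) ≈ 3.3166*I)
T(H, a) = a (T(H, a) = 5 - (5 - a) = 5 + (-5 + a) = a)
J = 9
(-33*J)*s = (-33*9)*(I*sqrt(11)) = -297*I*sqrt(11)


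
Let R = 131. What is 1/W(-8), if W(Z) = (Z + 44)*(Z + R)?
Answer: 1/4428 ≈ 0.00022584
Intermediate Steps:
W(Z) = (44 + Z)*(131 + Z) (W(Z) = (Z + 44)*(Z + 131) = (44 + Z)*(131 + Z))
1/W(-8) = 1/(5764 + (-8)**2 + 175*(-8)) = 1/(5764 + 64 - 1400) = 1/4428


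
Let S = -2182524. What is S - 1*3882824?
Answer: -6065348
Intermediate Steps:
S - 1*3882824 = -2182524 - 1*3882824 = -2182524 - 3882824 = -6065348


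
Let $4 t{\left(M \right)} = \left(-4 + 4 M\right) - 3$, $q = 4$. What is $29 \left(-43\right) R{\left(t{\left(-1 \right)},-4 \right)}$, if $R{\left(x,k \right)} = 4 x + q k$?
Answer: $33669$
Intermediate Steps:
$t{\left(M \right)} = - \frac{7}{4} + M$ ($t{\left(M \right)} = \frac{\left(-4 + 4 M\right) - 3}{4} = \frac{-7 + 4 M}{4} = - \frac{7}{4} + M$)
$R{\left(x,k \right)} = 4 k + 4 x$ ($R{\left(x,k \right)} = 4 x + 4 k = 4 k + 4 x$)
$29 \left(-43\right) R{\left(t{\left(-1 \right)},-4 \right)} = 29 \left(-43\right) \left(4 \left(-4\right) + 4 \left(- \frac{7}{4} - 1\right)\right) = - 1247 \left(-16 + 4 \left(- \frac{11}{4}\right)\right) = - 1247 \left(-16 - 11\right) = \left(-1247\right) \left(-27\right) = 33669$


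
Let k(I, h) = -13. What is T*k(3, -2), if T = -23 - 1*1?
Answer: 312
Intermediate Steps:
T = -24 (T = -23 - 1 = -24)
T*k(3, -2) = -24*(-13) = 312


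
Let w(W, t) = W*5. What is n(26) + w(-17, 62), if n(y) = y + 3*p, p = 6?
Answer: -41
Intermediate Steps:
w(W, t) = 5*W
n(y) = 18 + y (n(y) = y + 3*6 = y + 18 = 18 + y)
n(26) + w(-17, 62) = (18 + 26) + 5*(-17) = 44 - 85 = -41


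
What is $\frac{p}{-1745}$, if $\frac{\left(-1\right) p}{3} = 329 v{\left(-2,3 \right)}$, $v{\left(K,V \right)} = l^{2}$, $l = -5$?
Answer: $\frac{4935}{349} \approx 14.14$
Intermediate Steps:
$v{\left(K,V \right)} = 25$ ($v{\left(K,V \right)} = \left(-5\right)^{2} = 25$)
$p = -24675$ ($p = - 3 \cdot 329 \cdot 25 = \left(-3\right) 8225 = -24675$)
$\frac{p}{-1745} = - \frac{24675}{-1745} = \left(-24675\right) \left(- \frac{1}{1745}\right) = \frac{4935}{349}$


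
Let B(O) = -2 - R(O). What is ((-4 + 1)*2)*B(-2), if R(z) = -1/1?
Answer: 6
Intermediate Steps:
R(z) = -1 (R(z) = -1*1 = -1)
B(O) = -1 (B(O) = -2 - 1*(-1) = -2 + 1 = -1)
((-4 + 1)*2)*B(-2) = ((-4 + 1)*2)*(-1) = -3*2*(-1) = -6*(-1) = 6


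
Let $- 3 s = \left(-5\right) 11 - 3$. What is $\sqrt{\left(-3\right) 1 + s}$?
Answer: $\frac{7 \sqrt{3}}{3} \approx 4.0415$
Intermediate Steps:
$s = \frac{58}{3}$ ($s = - \frac{\left(-5\right) 11 - 3}{3} = - \frac{-55 - 3}{3} = \left(- \frac{1}{3}\right) \left(-58\right) = \frac{58}{3} \approx 19.333$)
$\sqrt{\left(-3\right) 1 + s} = \sqrt{\left(-3\right) 1 + \frac{58}{3}} = \sqrt{-3 + \frac{58}{3}} = \sqrt{\frac{49}{3}} = \frac{7 \sqrt{3}}{3}$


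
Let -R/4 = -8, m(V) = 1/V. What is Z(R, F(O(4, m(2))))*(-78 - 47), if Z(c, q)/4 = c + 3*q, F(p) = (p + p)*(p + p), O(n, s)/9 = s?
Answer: -137500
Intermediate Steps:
O(n, s) = 9*s
F(p) = 4*p² (F(p) = (2*p)*(2*p) = 4*p²)
R = 32 (R = -4*(-8) = 32)
Z(c, q) = 4*c + 12*q (Z(c, q) = 4*(c + 3*q) = 4*c + 12*q)
Z(R, F(O(4, m(2))))*(-78 - 47) = (4*32 + 12*(4*(9/2)²))*(-78 - 47) = (128 + 12*(4*(9*(½))²))*(-125) = (128 + 12*(4*(9/2)²))*(-125) = (128 + 12*(4*(81/4)))*(-125) = (128 + 12*81)*(-125) = (128 + 972)*(-125) = 1100*(-125) = -137500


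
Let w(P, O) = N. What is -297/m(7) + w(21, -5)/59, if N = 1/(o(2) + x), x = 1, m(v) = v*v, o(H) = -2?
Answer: -17572/2891 ≈ -6.0782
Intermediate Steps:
m(v) = v²
N = -1 (N = 1/(-2 + 1) = 1/(-1) = -1)
w(P, O) = -1
-297/m(7) + w(21, -5)/59 = -297/(7²) - 1/59 = -297/49 - 1*1/59 = -297*1/49 - 1/59 = -297/49 - 1/59 = -17572/2891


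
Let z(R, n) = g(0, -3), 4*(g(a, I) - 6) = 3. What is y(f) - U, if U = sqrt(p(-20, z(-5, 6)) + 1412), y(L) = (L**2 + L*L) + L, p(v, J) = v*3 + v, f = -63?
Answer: 7875 - 6*sqrt(37) ≈ 7838.5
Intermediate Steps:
g(a, I) = 27/4 (g(a, I) = 6 + (1/4)*3 = 6 + 3/4 = 27/4)
z(R, n) = 27/4
p(v, J) = 4*v (p(v, J) = 3*v + v = 4*v)
y(L) = L + 2*L**2 (y(L) = (L**2 + L**2) + L = 2*L**2 + L = L + 2*L**2)
U = 6*sqrt(37) (U = sqrt(4*(-20) + 1412) = sqrt(-80 + 1412) = sqrt(1332) = 6*sqrt(37) ≈ 36.497)
y(f) - U = -63*(1 + 2*(-63)) - 6*sqrt(37) = -63*(1 - 126) - 6*sqrt(37) = -63*(-125) - 6*sqrt(37) = 7875 - 6*sqrt(37)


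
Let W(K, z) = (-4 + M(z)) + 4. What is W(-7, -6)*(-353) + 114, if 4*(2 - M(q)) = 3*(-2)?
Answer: -2243/2 ≈ -1121.5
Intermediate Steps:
M(q) = 7/2 (M(q) = 2 - 3*(-2)/4 = 2 - 1/4*(-6) = 2 + 3/2 = 7/2)
W(K, z) = 7/2 (W(K, z) = (-4 + 7/2) + 4 = -1/2 + 4 = 7/2)
W(-7, -6)*(-353) + 114 = (7/2)*(-353) + 114 = -2471/2 + 114 = -2243/2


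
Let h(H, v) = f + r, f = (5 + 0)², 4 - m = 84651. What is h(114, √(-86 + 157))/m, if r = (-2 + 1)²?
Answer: -26/84647 ≈ -0.00030716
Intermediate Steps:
m = -84647 (m = 4 - 1*84651 = 4 - 84651 = -84647)
f = 25 (f = 5² = 25)
r = 1 (r = (-1)² = 1)
h(H, v) = 26 (h(H, v) = 25 + 1 = 26)
h(114, √(-86 + 157))/m = 26/(-84647) = 26*(-1/84647) = -26/84647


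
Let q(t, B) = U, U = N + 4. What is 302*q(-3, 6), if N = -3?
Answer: 302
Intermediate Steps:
U = 1 (U = -3 + 4 = 1)
q(t, B) = 1
302*q(-3, 6) = 302*1 = 302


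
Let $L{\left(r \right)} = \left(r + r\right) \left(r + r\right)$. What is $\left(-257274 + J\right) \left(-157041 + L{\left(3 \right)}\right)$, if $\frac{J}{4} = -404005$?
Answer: $294116524470$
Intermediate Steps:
$L{\left(r \right)} = 4 r^{2}$ ($L{\left(r \right)} = 2 r 2 r = 4 r^{2}$)
$J = -1616020$ ($J = 4 \left(-404005\right) = -1616020$)
$\left(-257274 + J\right) \left(-157041 + L{\left(3 \right)}\right) = \left(-257274 - 1616020\right) \left(-157041 + 4 \cdot 3^{2}\right) = - 1873294 \left(-157041 + 4 \cdot 9\right) = - 1873294 \left(-157041 + 36\right) = \left(-1873294\right) \left(-157005\right) = 294116524470$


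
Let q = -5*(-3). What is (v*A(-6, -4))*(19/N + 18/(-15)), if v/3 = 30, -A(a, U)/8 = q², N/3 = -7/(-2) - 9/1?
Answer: 4190400/11 ≈ 3.8095e+5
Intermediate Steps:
q = 15
N = -33/2 (N = 3*(-7/(-2) - 9/1) = 3*(-7*(-½) - 9*1) = 3*(7/2 - 9) = 3*(-11/2) = -33/2 ≈ -16.500)
A(a, U) = -1800 (A(a, U) = -8*15² = -8*225 = -1800)
v = 90 (v = 3*30 = 90)
(v*A(-6, -4))*(19/N + 18/(-15)) = (90*(-1800))*(19/(-33/2) + 18/(-15)) = -162000*(19*(-2/33) + 18*(-1/15)) = -162000*(-38/33 - 6/5) = -162000*(-388/165) = 4190400/11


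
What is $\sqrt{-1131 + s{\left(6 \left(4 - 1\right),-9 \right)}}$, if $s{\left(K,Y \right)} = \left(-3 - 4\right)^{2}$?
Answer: $i \sqrt{1082} \approx 32.894 i$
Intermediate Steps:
$s{\left(K,Y \right)} = 49$ ($s{\left(K,Y \right)} = \left(-7\right)^{2} = 49$)
$\sqrt{-1131 + s{\left(6 \left(4 - 1\right),-9 \right)}} = \sqrt{-1131 + 49} = \sqrt{-1082} = i \sqrt{1082}$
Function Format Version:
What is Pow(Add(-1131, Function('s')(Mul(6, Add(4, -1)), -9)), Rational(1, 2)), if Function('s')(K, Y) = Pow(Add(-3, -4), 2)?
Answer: Mul(I, Pow(1082, Rational(1, 2))) ≈ Mul(32.894, I)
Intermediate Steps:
Function('s')(K, Y) = 49 (Function('s')(K, Y) = Pow(-7, 2) = 49)
Pow(Add(-1131, Function('s')(Mul(6, Add(4, -1)), -9)), Rational(1, 2)) = Pow(Add(-1131, 49), Rational(1, 2)) = Pow(-1082, Rational(1, 2)) = Mul(I, Pow(1082, Rational(1, 2)))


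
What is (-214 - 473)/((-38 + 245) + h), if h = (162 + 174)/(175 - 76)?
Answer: -22671/6943 ≈ -3.2653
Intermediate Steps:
h = 112/33 (h = 336/99 = 336*(1/99) = 112/33 ≈ 3.3939)
(-214 - 473)/((-38 + 245) + h) = (-214 - 473)/((-38 + 245) + 112/33) = -687/(207 + 112/33) = -687/6943/33 = -687*33/6943 = -22671/6943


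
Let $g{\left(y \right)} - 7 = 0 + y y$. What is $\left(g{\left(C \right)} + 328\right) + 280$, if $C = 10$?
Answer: $715$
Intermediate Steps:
$g{\left(y \right)} = 7 + y^{2}$ ($g{\left(y \right)} = 7 + \left(0 + y y\right) = 7 + \left(0 + y^{2}\right) = 7 + y^{2}$)
$\left(g{\left(C \right)} + 328\right) + 280 = \left(\left(7 + 10^{2}\right) + 328\right) + 280 = \left(\left(7 + 100\right) + 328\right) + 280 = \left(107 + 328\right) + 280 = 435 + 280 = 715$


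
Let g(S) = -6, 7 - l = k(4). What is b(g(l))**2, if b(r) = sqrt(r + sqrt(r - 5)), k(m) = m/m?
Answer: -6 + I*sqrt(11) ≈ -6.0 + 3.3166*I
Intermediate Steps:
k(m) = 1
l = 6 (l = 7 - 1*1 = 7 - 1 = 6)
b(r) = sqrt(r + sqrt(-5 + r))
b(g(l))**2 = (sqrt(-6 + sqrt(-5 - 6)))**2 = (sqrt(-6 + sqrt(-11)))**2 = (sqrt(-6 + I*sqrt(11)))**2 = -6 + I*sqrt(11)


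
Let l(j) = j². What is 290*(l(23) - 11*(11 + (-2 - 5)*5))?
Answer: 229970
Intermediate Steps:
290*(l(23) - 11*(11 + (-2 - 5)*5)) = 290*(23² - 11*(11 + (-2 - 5)*5)) = 290*(529 - 11*(11 - 7*5)) = 290*(529 - 11*(11 - 35)) = 290*(529 - 11*(-24)) = 290*(529 + 264) = 290*793 = 229970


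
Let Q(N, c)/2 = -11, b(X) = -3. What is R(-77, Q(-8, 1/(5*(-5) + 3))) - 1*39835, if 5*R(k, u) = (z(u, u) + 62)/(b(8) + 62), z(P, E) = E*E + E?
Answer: -11750801/295 ≈ -39833.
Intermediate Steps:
z(P, E) = E + E² (z(P, E) = E² + E = E + E²)
Q(N, c) = -22 (Q(N, c) = 2*(-11) = -22)
R(k, u) = 62/295 + u*(1 + u)/295 (R(k, u) = ((u*(1 + u) + 62)/(-3 + 62))/5 = ((62 + u*(1 + u))/59)/5 = ((62 + u*(1 + u))*(1/59))/5 = (62/59 + u*(1 + u)/59)/5 = 62/295 + u*(1 + u)/295)
R(-77, Q(-8, 1/(5*(-5) + 3))) - 1*39835 = (62/295 + (1/295)*(-22)*(1 - 22)) - 1*39835 = (62/295 + (1/295)*(-22)*(-21)) - 39835 = (62/295 + 462/295) - 39835 = 524/295 - 39835 = -11750801/295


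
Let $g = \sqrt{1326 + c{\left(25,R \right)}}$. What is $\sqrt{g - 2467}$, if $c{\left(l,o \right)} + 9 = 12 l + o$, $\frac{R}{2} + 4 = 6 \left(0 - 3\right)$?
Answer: $\sqrt{-2467 + 11 \sqrt{13}} \approx 49.268 i$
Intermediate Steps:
$R = -44$ ($R = -8 + 2 \cdot 6 \left(0 - 3\right) = -8 + 2 \cdot 6 \left(-3\right) = -8 + 2 \left(-18\right) = -8 - 36 = -44$)
$c{\left(l,o \right)} = -9 + o + 12 l$ ($c{\left(l,o \right)} = -9 + \left(12 l + o\right) = -9 + \left(o + 12 l\right) = -9 + o + 12 l$)
$g = 11 \sqrt{13}$ ($g = \sqrt{1326 - -247} = \sqrt{1326 + 247} = \sqrt{1573} = 11 \sqrt{13} \approx 39.661$)
$\sqrt{g - 2467} = \sqrt{11 \sqrt{13} - 2467} = \sqrt{-2467 + 11 \sqrt{13}}$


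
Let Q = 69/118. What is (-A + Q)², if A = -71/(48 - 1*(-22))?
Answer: 10903204/4264225 ≈ 2.5569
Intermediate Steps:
A = -71/70 (A = -71/(48 + 22) = -71/70 ≈ -1.0143)
Q = 69/118 (Q = 69*(1/118) = 69/118 ≈ 0.58475)
(-A + Q)² = (-1*(-71/70) + 69/118)² = (71/70 + 69/118)² = (3302/2065)² = 10903204/4264225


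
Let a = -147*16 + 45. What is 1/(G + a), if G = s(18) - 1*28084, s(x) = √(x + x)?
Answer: -1/30385 ≈ -3.2911e-5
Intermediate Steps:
s(x) = √2*√x (s(x) = √(2*x) = √2*√x)
G = -28078 (G = √2*√18 - 1*28084 = √2*(3*√2) - 28084 = 6 - 28084 = -28078)
a = -2307 (a = -2352 + 45 = -2307)
1/(G + a) = 1/(-28078 - 2307) = 1/(-30385) = -1/30385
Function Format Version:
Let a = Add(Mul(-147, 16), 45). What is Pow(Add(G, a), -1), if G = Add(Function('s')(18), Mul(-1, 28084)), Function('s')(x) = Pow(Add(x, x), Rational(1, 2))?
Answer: Rational(-1, 30385) ≈ -3.2911e-5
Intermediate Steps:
Function('s')(x) = Mul(Pow(2, Rational(1, 2)), Pow(x, Rational(1, 2))) (Function('s')(x) = Pow(Mul(2, x), Rational(1, 2)) = Mul(Pow(2, Rational(1, 2)), Pow(x, Rational(1, 2))))
G = -28078 (G = Add(Mul(Pow(2, Rational(1, 2)), Pow(18, Rational(1, 2))), Mul(-1, 28084)) = Add(Mul(Pow(2, Rational(1, 2)), Mul(3, Pow(2, Rational(1, 2)))), -28084) = Add(6, -28084) = -28078)
a = -2307 (a = Add(-2352, 45) = -2307)
Pow(Add(G, a), -1) = Pow(Add(-28078, -2307), -1) = Pow(-30385, -1) = Rational(-1, 30385)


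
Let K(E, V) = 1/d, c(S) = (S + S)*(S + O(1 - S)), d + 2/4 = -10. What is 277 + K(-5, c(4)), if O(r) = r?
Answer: 5815/21 ≈ 276.90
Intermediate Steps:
d = -21/2 (d = -½ - 10 = -21/2 ≈ -10.500)
c(S) = 2*S (c(S) = (S + S)*(S + (1 - S)) = (2*S)*1 = 2*S)
K(E, V) = -2/21 (K(E, V) = 1/(-21/2) = -2/21)
277 + K(-5, c(4)) = 277 - 2/21 = 5815/21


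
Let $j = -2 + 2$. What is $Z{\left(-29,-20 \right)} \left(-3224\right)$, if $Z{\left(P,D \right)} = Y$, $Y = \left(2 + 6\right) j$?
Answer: $0$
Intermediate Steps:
$j = 0$
$Y = 0$ ($Y = \left(2 + 6\right) 0 = 8 \cdot 0 = 0$)
$Z{\left(P,D \right)} = 0$
$Z{\left(-29,-20 \right)} \left(-3224\right) = 0 \left(-3224\right) = 0$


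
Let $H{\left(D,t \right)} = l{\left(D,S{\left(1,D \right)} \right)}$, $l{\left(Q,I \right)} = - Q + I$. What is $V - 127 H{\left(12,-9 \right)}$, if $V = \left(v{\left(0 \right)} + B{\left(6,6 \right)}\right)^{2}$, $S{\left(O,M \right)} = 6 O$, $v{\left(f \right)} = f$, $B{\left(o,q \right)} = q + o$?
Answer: $906$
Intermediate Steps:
$B{\left(o,q \right)} = o + q$
$l{\left(Q,I \right)} = I - Q$
$H{\left(D,t \right)} = 6 - D$ ($H{\left(D,t \right)} = 6 \cdot 1 - D = 6 - D$)
$V = 144$ ($V = \left(0 + \left(6 + 6\right)\right)^{2} = \left(0 + 12\right)^{2} = 12^{2} = 144$)
$V - 127 H{\left(12,-9 \right)} = 144 - 127 \left(6 - 12\right) = 144 - -762 = 144 + 762 = 906$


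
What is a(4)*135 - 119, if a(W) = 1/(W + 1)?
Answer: -92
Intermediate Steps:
a(W) = 1/(1 + W)
a(4)*135 - 119 = 135/(1 + 4) - 119 = 135/5 - 119 = (⅕)*135 - 119 = 27 - 119 = -92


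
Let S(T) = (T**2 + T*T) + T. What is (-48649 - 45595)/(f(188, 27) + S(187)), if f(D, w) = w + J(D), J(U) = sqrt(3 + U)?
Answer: -6611405088/4921302913 + 94244*sqrt(191)/4921302913 ≈ -1.3432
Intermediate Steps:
f(D, w) = w + sqrt(3 + D)
S(T) = T + 2*T**2 (S(T) = (T**2 + T**2) + T = 2*T**2 + T = T + 2*T**2)
(-48649 - 45595)/(f(188, 27) + S(187)) = (-48649 - 45595)/((27 + sqrt(3 + 188)) + 187*(1 + 2*187)) = -94244/((27 + sqrt(191)) + 187*(1 + 374)) = -94244/((27 + sqrt(191)) + 187*375) = -94244/((27 + sqrt(191)) + 70125) = -94244/(70152 + sqrt(191))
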